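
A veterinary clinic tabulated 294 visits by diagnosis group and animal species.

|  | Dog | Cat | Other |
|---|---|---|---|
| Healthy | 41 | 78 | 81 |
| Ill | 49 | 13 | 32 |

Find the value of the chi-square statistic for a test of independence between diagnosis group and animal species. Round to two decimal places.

Row totals: 200, 94. Column totals: 90, 91, 113. Grand total N = 294.
Expected counts (row total × column total / N):
  Healthy, Dog: 200×90/294 = 61.224
  Healthy, Cat: 200×91/294 = 61.905
  Healthy, Other: 200×113/294 = 76.871
  Ill, Dog: 94×90/294 = 28.776
  Ill, Cat: 94×91/294 = 29.095
  Ill, Other: 94×113/294 = 36.129
Contributions (O − E)²/E:
  (41 − 61.224)²/61.224 = 6.6806
  (78 − 61.905)²/61.905 = 4.1846
  (81 − 76.871)²/76.871 = 0.2218
  (49 − 28.776)²/28.776 = 14.2136
  (13 − 29.095)²/29.095 = 8.9036
  (32 − 36.129)²/36.129 = 0.4719
χ² = 6.6806 + 4.1846 + 0.2218 + 14.2136 + 8.9036 + 0.4719 = 34.68

34.68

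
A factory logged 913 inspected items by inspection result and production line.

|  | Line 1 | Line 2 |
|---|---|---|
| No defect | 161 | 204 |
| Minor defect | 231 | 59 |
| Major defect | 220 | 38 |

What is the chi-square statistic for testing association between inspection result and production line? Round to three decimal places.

Row totals: 365, 290, 258. Column totals: 612, 301. Grand total N = 913.
Expected counts (row total × column total / N):
  No defect, Line 1: 365×612/913 = 244.6659
  No defect, Line 2: 365×301/913 = 120.3341
  Minor defect, Line 1: 290×612/913 = 194.3921
  Minor defect, Line 2: 290×301/913 = 95.6079
  Major defect, Line 1: 258×612/913 = 172.9419
  Major defect, Line 2: 258×301/913 = 85.0581
Contributions (O − E)²/E:
  (161 − 244.6659)²/244.6659 = 28.6104
  (204 − 120.3341)²/120.3341 = 58.1712
  (231 − 194.3921)²/194.3921 = 6.8940
  (59 − 95.6079)²/95.6079 = 14.0170
  (220 − 172.9419)²/172.9419 = 12.8047
  (38 − 85.0581)²/85.0581 = 26.0347
χ² = 28.6104 + 58.1712 + 6.8940 + 14.0170 + 12.8047 + 26.0347 = 146.532

146.532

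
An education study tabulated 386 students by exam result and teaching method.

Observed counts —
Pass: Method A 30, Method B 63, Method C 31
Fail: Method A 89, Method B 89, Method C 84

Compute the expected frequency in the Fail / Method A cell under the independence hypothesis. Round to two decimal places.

80.77

Row total (Fail) = 262; column total (Method A) = 119; grand total N = 386.
Expected count = (row total × column total) / N = 262 × 119 / 386 = 80.77.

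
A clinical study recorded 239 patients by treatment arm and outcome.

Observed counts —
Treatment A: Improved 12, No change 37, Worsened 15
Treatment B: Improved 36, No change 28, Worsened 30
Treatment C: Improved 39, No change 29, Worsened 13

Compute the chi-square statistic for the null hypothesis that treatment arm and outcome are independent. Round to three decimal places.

21.170

Row totals: 64, 94, 81. Column totals: 87, 94, 58. Grand total N = 239.
Expected counts (row total × column total / N):
  Treatment A, Improved: 64×87/239 = 23.2971
  Treatment A, No change: 64×94/239 = 25.1715
  Treatment A, Worsened: 64×58/239 = 15.5314
  Treatment B, Improved: 94×87/239 = 34.2176
  Treatment B, No change: 94×94/239 = 36.9707
  Treatment B, Worsened: 94×58/239 = 22.8117
  Treatment C, Improved: 81×87/239 = 29.4854
  Treatment C, No change: 81×94/239 = 31.8577
  Treatment C, Worsened: 81×58/239 = 19.6569
Contributions (O − E)²/E:
  (12 − 23.2971)²/23.2971 = 5.4781
  (37 − 25.1715)²/25.1715 = 5.5584
  (15 − 15.5314)²/15.5314 = 0.0182
  (36 − 34.2176)²/34.2176 = 0.0928
  (28 − 36.9707)²/36.9707 = 2.1767
  (30 − 22.8117)²/22.8117 = 2.2651
  (39 − 29.4854)²/29.4854 = 3.0703
  (29 − 31.8577)²/31.8577 = 0.2563
  (13 − 19.6569)²/19.6569 = 2.2544
χ² = 5.4781 + 5.5584 + 0.0182 + 0.0928 + 2.1767 + 2.2651 + 3.0703 + 0.2563 + 2.2544 = 21.170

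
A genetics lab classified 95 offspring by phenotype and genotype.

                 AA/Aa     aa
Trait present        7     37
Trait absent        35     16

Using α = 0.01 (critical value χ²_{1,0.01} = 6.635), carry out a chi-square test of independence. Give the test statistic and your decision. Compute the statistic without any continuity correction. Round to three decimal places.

26.616; reject H₀

Row totals: 44, 51. Column totals: 42, 53. Grand total N = 95.
Expected counts (row total × column total / N):
  Trait present, AA/Aa: 44×42/95 = 19.4526
  Trait present, aa: 44×53/95 = 24.5474
  Trait absent, AA/Aa: 51×42/95 = 22.5474
  Trait absent, aa: 51×53/95 = 28.4526
Contributions (O − E)²/E:
  (7 − 19.4526)²/19.4526 = 7.9715
  (37 − 24.5474)²/24.5474 = 6.3171
  (35 − 22.5474)²/22.5474 = 6.8774
  (16 − 28.4526)²/28.4526 = 5.4500
χ² = 7.9715 + 6.3171 + 6.8774 + 5.4500 = 26.616
df = (2−1)(2−1) = 1. Since 26.616 > 6.635, reject the null hypothesis of independence at α = 0.01.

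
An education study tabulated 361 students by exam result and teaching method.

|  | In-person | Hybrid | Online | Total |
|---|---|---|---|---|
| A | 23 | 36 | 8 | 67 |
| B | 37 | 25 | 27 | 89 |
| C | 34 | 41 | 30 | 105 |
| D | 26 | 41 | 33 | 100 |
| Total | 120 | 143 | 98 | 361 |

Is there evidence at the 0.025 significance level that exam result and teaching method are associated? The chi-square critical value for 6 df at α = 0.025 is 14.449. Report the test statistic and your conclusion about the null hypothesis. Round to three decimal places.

Grand total N = 361.
Expected counts (row total × column total / N):
  A, In-person: 67×120/361 = 22.2715
  A, Hybrid: 67×143/361 = 26.5402
  A, Online: 67×98/361 = 18.1884
  B, In-person: 89×120/361 = 29.5845
  B, Hybrid: 89×143/361 = 35.2548
  B, Online: 89×98/361 = 24.1607
  C, In-person: 105×120/361 = 34.9030
  C, Hybrid: 105×143/361 = 41.5928
  C, Online: 105×98/361 = 28.5042
  D, In-person: 100×120/361 = 33.2410
  D, Hybrid: 100×143/361 = 39.6122
  D, Online: 100×98/361 = 27.1468
Contributions (O − E)²/E:
  (23 − 22.2715)²/22.2715 = 0.0238
  (36 − 26.5402)²/26.5402 = 3.3718
  (8 − 18.1884)²/18.1884 = 5.7071
  (37 − 29.5845)²/29.5845 = 1.8587
  (25 − 35.2548)²/35.2548 = 2.9829
  (27 − 24.1607)²/24.1607 = 0.3337
  (34 − 34.9030)²/34.9030 = 0.0234
  (41 − 41.5928)²/41.5928 = 0.0084
  (30 − 28.5042)²/28.5042 = 0.0785
  (26 − 33.2410)²/33.2410 = 1.5773
  (41 − 39.6122)²/39.6122 = 0.0486
  (33 − 27.1468)²/27.1468 = 1.2620
χ² = 0.0238 + 3.3718 + 5.7071 + 1.8587 + 2.9829 + 0.3337 + 0.0234 + 0.0084 + 0.0785 + 1.5773 + 0.0486 + 1.2620 = 17.276
df = (4−1)(3−1) = 6. Since 17.276 > 14.449, reject the null hypothesis of independence at α = 0.025.

17.276; reject H₀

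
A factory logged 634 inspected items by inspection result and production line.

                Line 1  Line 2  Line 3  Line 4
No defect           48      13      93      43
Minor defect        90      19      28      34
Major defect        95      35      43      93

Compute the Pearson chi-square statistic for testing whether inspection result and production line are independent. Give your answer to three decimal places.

Row totals: 197, 171, 266. Column totals: 233, 67, 164, 170. Grand total N = 634.
Expected counts (row total × column total / N):
  No defect, Line 1: 197×233/634 = 72.3991
  No defect, Line 2: 197×67/634 = 20.8186
  No defect, Line 3: 197×164/634 = 50.9590
  No defect, Line 4: 197×170/634 = 52.8233
  Minor defect, Line 1: 171×233/634 = 62.8438
  Minor defect, Line 2: 171×67/634 = 18.0710
  Minor defect, Line 3: 171×164/634 = 44.2334
  Minor defect, Line 4: 171×170/634 = 45.8517
  Major defect, Line 1: 266×233/634 = 97.7571
  Major defect, Line 2: 266×67/634 = 28.1104
  Major defect, Line 3: 266×164/634 = 68.8076
  Major defect, Line 4: 266×170/634 = 71.3249
Contributions (O − E)²/E:
  (48 − 72.3991)²/72.3991 = 8.2227
  (13 − 20.8186)²/20.8186 = 2.9363
  (93 − 50.9590)²/50.9590 = 34.6837
  (43 − 52.8233)²/52.8233 = 1.8268
  (90 − 62.8438)²/62.8438 = 11.7348
  (19 − 18.0710)²/18.0710 = 0.0478
  (28 − 44.2334)²/44.2334 = 5.9576
  (34 − 45.8517)²/45.8517 = 3.0634
  (95 − 97.7571)²/97.7571 = 0.0778
  (35 − 28.1104)²/28.1104 = 1.6886
  (43 − 68.8076)²/68.8076 = 9.6796
  (93 − 71.3249)²/71.3249 = 6.5869
χ² = 8.2227 + 2.9363 + 34.6837 + 1.8268 + 11.7348 + 0.0478 + 5.9576 + 3.0634 + 0.0778 + 1.6886 + 9.6796 + 6.5869 = 86.506

86.506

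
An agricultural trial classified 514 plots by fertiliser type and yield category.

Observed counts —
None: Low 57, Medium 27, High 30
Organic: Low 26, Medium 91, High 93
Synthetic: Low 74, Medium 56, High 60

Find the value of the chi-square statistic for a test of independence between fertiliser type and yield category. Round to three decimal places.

Row totals: 114, 210, 190. Column totals: 157, 174, 183. Grand total N = 514.
Expected counts (row total × column total / N):
  None, Low: 114×157/514 = 34.8210
  None, Medium: 114×174/514 = 38.5914
  None, High: 114×183/514 = 40.5875
  Organic, Low: 210×157/514 = 64.1440
  Organic, Medium: 210×174/514 = 71.0895
  Organic, High: 210×183/514 = 74.7665
  Synthetic, Low: 190×157/514 = 58.0350
  Synthetic, Medium: 190×174/514 = 64.3191
  Synthetic, High: 190×183/514 = 67.6459
Contributions (O − E)²/E:
  (57 − 34.8210)²/34.8210 = 14.1268
  (27 − 38.5914)²/38.5914 = 3.4816
  (30 − 40.5875)²/40.5875 = 2.7618
  (26 − 64.1440)²/64.1440 = 22.6828
  (91 − 71.0895)²/71.0895 = 5.5765
  (93 − 74.7665)²/74.7665 = 4.4467
  (74 − 58.0350)²/58.0350 = 4.3919
  (56 − 64.3191)²/64.3191 = 1.0760
  (60 − 67.6459)²/67.6459 = 0.8642
χ² = 14.1268 + 3.4816 + 2.7618 + 22.6828 + 5.5765 + 4.4467 + 4.3919 + 1.0760 + 0.8642 = 59.408

59.408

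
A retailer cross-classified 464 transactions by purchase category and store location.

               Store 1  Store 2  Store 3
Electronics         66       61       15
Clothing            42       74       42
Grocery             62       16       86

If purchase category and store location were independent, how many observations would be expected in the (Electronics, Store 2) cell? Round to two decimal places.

46.21

Row total (Electronics) = 142; column total (Store 2) = 151; grand total N = 464.
Expected count = (row total × column total) / N = 142 × 151 / 464 = 46.21.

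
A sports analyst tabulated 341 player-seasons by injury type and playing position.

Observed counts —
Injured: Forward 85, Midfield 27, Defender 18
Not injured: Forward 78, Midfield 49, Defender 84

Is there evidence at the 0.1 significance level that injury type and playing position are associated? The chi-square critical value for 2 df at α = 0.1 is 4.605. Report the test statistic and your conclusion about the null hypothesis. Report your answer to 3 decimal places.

Row totals: 130, 211. Column totals: 163, 76, 102. Grand total N = 341.
Expected counts (row total × column total / N):
  Injured, Forward: 130×163/341 = 62.1408
  Injured, Midfield: 130×76/341 = 28.9736
  Injured, Defender: 130×102/341 = 38.8856
  Not injured, Forward: 211×163/341 = 100.8592
  Not injured, Midfield: 211×76/341 = 47.0264
  Not injured, Defender: 211×102/341 = 63.1144
Contributions (O − E)²/E:
  (85 − 62.1408)²/62.1408 = 8.4090
  (27 − 28.9736)²/28.9736 = 0.1344
  (18 − 38.8856)²/38.8856 = 11.2177
  (78 − 100.8592)²/100.8592 = 5.1809
  (49 − 47.0264)²/47.0264 = 0.0828
  (84 − 63.1144)²/63.1144 = 6.9114
χ² = 8.4090 + 0.1344 + 11.2177 + 5.1809 + 0.0828 + 6.9114 = 31.936
df = (2−1)(3−1) = 2. Since 31.936 > 4.605, reject the null hypothesis of independence at α = 0.1.

31.936; reject H₀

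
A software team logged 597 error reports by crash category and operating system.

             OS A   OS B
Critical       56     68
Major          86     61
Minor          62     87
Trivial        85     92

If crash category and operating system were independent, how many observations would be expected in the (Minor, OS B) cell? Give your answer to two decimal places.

76.87

Row total (Minor) = 149; column total (OS B) = 308; grand total N = 597.
Expected count = (row total × column total) / N = 149 × 308 / 597 = 76.87.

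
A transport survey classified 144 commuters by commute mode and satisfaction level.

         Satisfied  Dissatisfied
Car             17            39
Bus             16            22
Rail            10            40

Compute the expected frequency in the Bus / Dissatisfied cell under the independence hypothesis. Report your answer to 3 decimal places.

26.653

Row total (Bus) = 38; column total (Dissatisfied) = 101; grand total N = 144.
Expected count = (row total × column total) / N = 38 × 101 / 144 = 26.653.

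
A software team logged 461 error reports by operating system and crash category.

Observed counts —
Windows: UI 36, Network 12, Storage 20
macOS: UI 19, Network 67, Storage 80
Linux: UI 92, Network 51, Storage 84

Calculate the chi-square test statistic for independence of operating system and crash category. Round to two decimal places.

Row totals: 68, 166, 227. Column totals: 147, 130, 184. Grand total N = 461.
Expected counts (row total × column total / N):
  Windows, UI: 68×147/461 = 21.683
  Windows, Network: 68×130/461 = 19.176
  Windows, Storage: 68×184/461 = 27.141
  macOS, UI: 166×147/461 = 52.933
  macOS, Network: 166×130/461 = 46.811
  macOS, Storage: 166×184/461 = 66.256
  Linux, UI: 227×147/461 = 72.384
  Linux, Network: 227×130/461 = 64.013
  Linux, Storage: 227×184/461 = 90.603
Contributions (O − E)²/E:
  (36 − 21.683)²/21.683 = 9.4533
  (12 − 19.176)²/19.176 = 2.6854
  (20 − 27.141)²/27.141 = 1.8789
  (19 − 52.933)²/52.933 = 21.7529
  (67 − 46.811)²/46.811 = 8.7073
  (80 − 66.256)²/66.256 = 2.8510
  (92 − 72.384)²/72.384 = 5.3159
  (51 − 64.013)²/64.013 = 2.6454
  (84 − 90.603)²/90.603 = 0.4812
χ² = 9.4533 + 2.6854 + 1.8789 + 21.7529 + 8.7073 + 2.8510 + 5.3159 + 2.6454 + 0.4812 = 55.77

55.77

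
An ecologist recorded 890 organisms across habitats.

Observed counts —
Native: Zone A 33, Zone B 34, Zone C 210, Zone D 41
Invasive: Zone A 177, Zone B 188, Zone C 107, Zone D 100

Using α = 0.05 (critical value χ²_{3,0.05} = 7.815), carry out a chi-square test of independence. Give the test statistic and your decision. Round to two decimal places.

208.19; reject H₀

Row totals: 318, 572. Column totals: 210, 222, 317, 141. Grand total N = 890.
Expected counts (row total × column total / N):
  Native, Zone A: 318×210/890 = 75.034
  Native, Zone B: 318×222/890 = 79.321
  Native, Zone C: 318×317/890 = 113.265
  Native, Zone D: 318×141/890 = 50.380
  Invasive, Zone A: 572×210/890 = 134.966
  Invasive, Zone B: 572×222/890 = 142.679
  Invasive, Zone C: 572×317/890 = 203.735
  Invasive, Zone D: 572×141/890 = 90.620
Contributions (O − E)²/E:
  (33 − 75.034)²/75.034 = 23.5474
  (34 − 79.321)²/79.321 = 25.8947
  (210 − 113.265)²/113.265 = 82.6174
  (41 − 50.380)²/50.380 = 1.7464
  (177 − 134.966)²/134.966 = 13.0911
  (188 − 142.679)²/142.679 = 14.3959
  (107 − 203.735)²/203.735 = 45.9305
  (100 − 90.620)²/90.620 = 0.9709
χ² = 23.5474 + 25.8947 + 82.6174 + 1.7464 + 13.0911 + 14.3959 + 45.9305 + 0.9709 = 208.19
df = (2−1)(4−1) = 3. Since 208.19 > 7.815, reject the null hypothesis of independence at α = 0.05.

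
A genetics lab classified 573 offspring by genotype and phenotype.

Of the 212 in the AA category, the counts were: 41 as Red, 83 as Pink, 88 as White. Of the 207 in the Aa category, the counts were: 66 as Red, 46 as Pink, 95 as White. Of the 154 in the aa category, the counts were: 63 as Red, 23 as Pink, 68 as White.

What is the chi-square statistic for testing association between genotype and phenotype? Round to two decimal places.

Row totals: 212, 207, 154. Column totals: 170, 152, 251. Grand total N = 573.
Expected counts (row total × column total / N):
  AA, Red: 212×170/573 = 62.897
  AA, Pink: 212×152/573 = 56.237
  AA, White: 212×251/573 = 92.866
  Aa, Red: 207×170/573 = 61.414
  Aa, Pink: 207×152/573 = 54.911
  Aa, White: 207×251/573 = 90.675
  aa, Red: 154×170/573 = 45.689
  aa, Pink: 154×152/573 = 40.852
  aa, White: 154×251/573 = 67.459
Contributions (O − E)²/E:
  (41 − 62.897)²/62.897 = 7.6232
  (83 − 56.237)²/56.237 = 12.7364
  (88 − 92.866)²/92.866 = 0.2550
  (66 − 61.414)²/61.414 = 0.3425
  (46 − 54.911)²/54.911 = 1.4461
  (95 − 90.675)²/90.675 = 0.2063
  (63 − 45.689)²/45.689 = 6.5589
  (23 − 40.852)²/40.852 = 7.8012
  (68 − 67.459)²/67.459 = 0.0043
χ² = 7.6232 + 12.7364 + 0.2550 + 0.3425 + 1.4461 + 0.2063 + 6.5589 + 7.8012 + 0.0043 = 36.97

36.97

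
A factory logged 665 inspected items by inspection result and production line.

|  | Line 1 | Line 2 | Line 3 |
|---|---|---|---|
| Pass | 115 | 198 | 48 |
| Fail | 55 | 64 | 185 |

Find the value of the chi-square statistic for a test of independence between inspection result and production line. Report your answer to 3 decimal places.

166.603

Row totals: 361, 304. Column totals: 170, 262, 233. Grand total N = 665.
Expected counts (row total × column total / N):
  Pass, Line 1: 361×170/665 = 92.2857
  Pass, Line 2: 361×262/665 = 142.2286
  Pass, Line 3: 361×233/665 = 126.4857
  Fail, Line 1: 304×170/665 = 77.7143
  Fail, Line 2: 304×262/665 = 119.7714
  Fail, Line 3: 304×233/665 = 106.5143
Contributions (O − E)²/E:
  (115 − 92.2857)²/92.2857 = 5.5907
  (198 − 142.2286)²/142.2286 = 21.8694
  (48 − 126.4857)²/126.4857 = 48.7012
  (55 − 77.7143)²/77.7143 = 6.6389
  (64 − 119.7714)²/119.7714 = 25.9699
  (185 − 106.5143)²/106.5143 = 57.8327
χ² = 5.5907 + 21.8694 + 48.7012 + 6.6389 + 25.9699 + 57.8327 = 166.603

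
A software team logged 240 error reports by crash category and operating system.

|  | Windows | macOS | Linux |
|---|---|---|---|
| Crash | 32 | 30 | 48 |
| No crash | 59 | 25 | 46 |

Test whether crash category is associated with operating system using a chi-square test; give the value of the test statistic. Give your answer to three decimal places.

Row totals: 110, 130. Column totals: 91, 55, 94. Grand total N = 240.
Expected counts (row total × column total / N):
  Crash, Windows: 110×91/240 = 41.7083
  Crash, macOS: 110×55/240 = 25.2083
  Crash, Linux: 110×94/240 = 43.0833
  No crash, Windows: 130×91/240 = 49.2917
  No crash, macOS: 130×55/240 = 29.7917
  No crash, Linux: 130×94/240 = 50.9167
Contributions (O − E)²/E:
  (32 − 41.7083)²/41.7083 = 2.2598
  (30 − 25.2083)²/25.2083 = 0.9108
  (48 − 43.0833)²/43.0833 = 0.5611
  (59 − 49.2917)²/49.2917 = 1.9121
  (25 − 29.7917)²/29.7917 = 0.7707
  (46 − 50.9167)²/50.9167 = 0.4748
χ² = 2.2598 + 0.9108 + 0.5611 + 1.9121 + 0.7707 + 0.4748 = 6.889

6.889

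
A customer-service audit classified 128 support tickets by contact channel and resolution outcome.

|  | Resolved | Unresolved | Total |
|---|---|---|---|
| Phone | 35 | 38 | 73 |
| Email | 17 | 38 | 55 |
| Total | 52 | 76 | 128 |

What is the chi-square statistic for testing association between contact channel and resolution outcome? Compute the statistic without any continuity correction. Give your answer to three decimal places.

Grand total N = 128.
Expected counts (row total × column total / N):
  Phone, Resolved: 73×52/128 = 29.6562
  Phone, Unresolved: 73×76/128 = 43.3438
  Email, Resolved: 55×52/128 = 22.3438
  Email, Unresolved: 55×76/128 = 32.6562
Contributions (O − E)²/E:
  (35 − 29.6562)²/29.6562 = 0.9629
  (38 − 43.3438)²/43.3438 = 0.6588
  (17 − 22.3438)²/22.3438 = 1.2780
  (38 − 32.6562)²/32.6562 = 0.8744
χ² = 0.9629 + 0.6588 + 1.2780 + 0.8744 = 3.774

3.774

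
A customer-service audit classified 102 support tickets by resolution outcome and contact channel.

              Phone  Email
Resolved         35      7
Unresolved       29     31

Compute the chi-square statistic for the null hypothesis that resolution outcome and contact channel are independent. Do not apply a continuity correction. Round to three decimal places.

12.947

Row totals: 42, 60. Column totals: 64, 38. Grand total N = 102.
Expected counts (row total × column total / N):
  Resolved, Phone: 42×64/102 = 26.3529
  Resolved, Email: 42×38/102 = 15.6471
  Unresolved, Phone: 60×64/102 = 37.6471
  Unresolved, Email: 60×38/102 = 22.3529
Contributions (O − E)²/E:
  (35 − 26.3529)²/26.3529 = 2.8373
  (7 − 15.6471)²/15.6471 = 4.7787
  (29 − 37.6471)²/37.6471 = 1.9861
  (31 − 22.3529)²/22.3529 = 3.3451
χ² = 2.8373 + 4.7787 + 1.9861 + 3.3451 = 12.947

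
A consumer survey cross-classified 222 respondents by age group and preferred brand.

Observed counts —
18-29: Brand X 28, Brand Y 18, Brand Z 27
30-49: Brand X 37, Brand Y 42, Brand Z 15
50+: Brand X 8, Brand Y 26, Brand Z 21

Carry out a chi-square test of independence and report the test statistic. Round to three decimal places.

21.995

Row totals: 73, 94, 55. Column totals: 73, 86, 63. Grand total N = 222.
Expected counts (row total × column total / N):
  18-29, Brand X: 73×73/222 = 24.00450
  18-29, Brand Y: 73×86/222 = 28.27928
  18-29, Brand Z: 73×63/222 = 20.71622
  30-49, Brand X: 94×73/222 = 30.90991
  30-49, Brand Y: 94×86/222 = 36.41441
  30-49, Brand Z: 94×63/222 = 26.67568
  50+, Brand X: 55×73/222 = 18.08559
  50+, Brand Y: 55×86/222 = 21.30631
  50+, Brand Z: 55×63/222 = 15.60811
Contributions (O − E)²/E:
  (28 − 24.00450)²/24.00450 = 0.6650
  (18 − 28.27928)²/28.27928 = 3.7364
  (27 − 20.71622)²/20.71622 = 1.9060
  (37 − 30.90991)²/30.90991 = 1.1999
  (42 − 36.41441)²/36.41441 = 0.8568
  (15 − 26.67568)²/26.67568 = 5.1103
  (8 − 18.08559)²/18.08559 = 5.6243
  (26 − 21.30631)²/21.30631 = 1.0340
  (21 − 15.60811)²/15.60811 = 1.8627
χ² = 0.6650 + 3.7364 + 1.9060 + 1.1999 + 0.8568 + 5.1103 + 5.6243 + 1.0340 + 1.8627 = 21.995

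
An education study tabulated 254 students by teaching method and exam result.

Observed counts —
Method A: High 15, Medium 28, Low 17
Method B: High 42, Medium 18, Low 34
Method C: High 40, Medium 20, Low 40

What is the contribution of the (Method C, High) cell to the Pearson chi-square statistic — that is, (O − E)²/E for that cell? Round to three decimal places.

Row total (Method C) = 100; column total (High) = 97; N = 254.
Expected count E = 100 × 97 / 254 = 38.1890.
Contribution = (O − E)²/E = (40 − 38.1890)² / 38.1890 = 0.086.

0.086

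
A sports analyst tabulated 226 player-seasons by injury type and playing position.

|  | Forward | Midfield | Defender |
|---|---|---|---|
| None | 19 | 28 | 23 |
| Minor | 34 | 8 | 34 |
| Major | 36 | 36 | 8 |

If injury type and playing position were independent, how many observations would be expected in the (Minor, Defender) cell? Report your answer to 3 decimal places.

Row total (Minor) = 76; column total (Defender) = 65; grand total N = 226.
Expected count = (row total × column total) / N = 76 × 65 / 226 = 21.858.

21.858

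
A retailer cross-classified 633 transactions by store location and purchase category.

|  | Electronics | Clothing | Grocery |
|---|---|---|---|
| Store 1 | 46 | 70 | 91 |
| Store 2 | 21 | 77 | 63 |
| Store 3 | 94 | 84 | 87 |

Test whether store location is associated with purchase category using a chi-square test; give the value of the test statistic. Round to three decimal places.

32.643

Row totals: 207, 161, 265. Column totals: 161, 231, 241. Grand total N = 633.
Expected counts (row total × column total / N):
  Store 1, Electronics: 207×161/633 = 52.6493
  Store 1, Clothing: 207×231/633 = 75.5403
  Store 1, Grocery: 207×241/633 = 78.8104
  Store 2, Electronics: 161×161/633 = 40.9494
  Store 2, Clothing: 161×231/633 = 58.7536
  Store 2, Grocery: 161×241/633 = 61.2970
  Store 3, Electronics: 265×161/633 = 67.4013
  Store 3, Clothing: 265×231/633 = 96.7062
  Store 3, Grocery: 265×241/633 = 100.8926
Contributions (O − E)²/E:
  (46 − 52.6493)²/52.6493 = 0.8398
  (70 − 75.5403)²/75.5403 = 0.4063
  (91 − 78.8104)²/78.8104 = 1.8854
  (21 − 40.9494)²/40.9494 = 9.7188
  (77 − 58.7536)²/58.7536 = 5.6666
  (63 − 61.2970)²/61.2970 = 0.0473
  (94 − 67.4013)²/67.4013 = 10.4967
  (84 − 96.7062)²/96.7062 = 1.6695
  (87 − 100.8926)²/100.8926 = 1.9130
χ² = 0.8398 + 0.4063 + 1.8854 + 9.7188 + 5.6666 + 0.0473 + 10.4967 + 1.6695 + 1.9130 = 32.643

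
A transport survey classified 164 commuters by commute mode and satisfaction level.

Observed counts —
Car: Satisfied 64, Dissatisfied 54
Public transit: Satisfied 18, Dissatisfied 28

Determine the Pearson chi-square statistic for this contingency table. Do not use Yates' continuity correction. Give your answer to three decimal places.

3.021

Row totals: 118, 46. Column totals: 82, 82. Grand total N = 164.
Expected counts (row total × column total / N):
  Car, Satisfied: 118×82/164 = 59.0000
  Car, Dissatisfied: 118×82/164 = 59.0000
  Public transit, Satisfied: 46×82/164 = 23.0000
  Public transit, Dissatisfied: 46×82/164 = 23.0000
Contributions (O − E)²/E:
  (64 − 59.0000)²/59.0000 = 0.4237
  (54 − 59.0000)²/59.0000 = 0.4237
  (18 − 23.0000)²/23.0000 = 1.0870
  (28 − 23.0000)²/23.0000 = 1.0870
χ² = 0.4237 + 0.4237 + 1.0870 + 1.0870 = 3.021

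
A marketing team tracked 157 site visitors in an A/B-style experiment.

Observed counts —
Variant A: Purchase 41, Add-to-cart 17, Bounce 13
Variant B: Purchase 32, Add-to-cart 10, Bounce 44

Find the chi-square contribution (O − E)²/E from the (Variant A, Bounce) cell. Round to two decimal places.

6.33

Row total (Variant A) = 71; column total (Bounce) = 57; N = 157.
Expected count E = 71 × 57 / 157 = 25.777.
Contribution = (O − E)²/E = (13 − 25.777)² / 25.777 = 6.33.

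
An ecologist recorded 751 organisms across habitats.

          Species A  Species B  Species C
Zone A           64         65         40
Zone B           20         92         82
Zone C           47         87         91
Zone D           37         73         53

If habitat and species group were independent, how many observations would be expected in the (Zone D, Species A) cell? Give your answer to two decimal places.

36.46

Row total (Zone D) = 163; column total (Species A) = 168; grand total N = 751.
Expected count = (row total × column total) / N = 163 × 168 / 751 = 36.46.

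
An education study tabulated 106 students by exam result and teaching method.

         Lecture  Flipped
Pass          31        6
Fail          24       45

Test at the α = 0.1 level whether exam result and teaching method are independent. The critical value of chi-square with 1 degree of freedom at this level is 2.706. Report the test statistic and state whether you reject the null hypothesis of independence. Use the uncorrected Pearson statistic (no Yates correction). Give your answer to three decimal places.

Row totals: 37, 69. Column totals: 55, 51. Grand total N = 106.
Expected counts (row total × column total / N):
  Pass, Lecture: 37×55/106 = 19.1981
  Pass, Flipped: 37×51/106 = 17.8019
  Fail, Lecture: 69×55/106 = 35.8019
  Fail, Flipped: 69×51/106 = 33.1981
Contributions (O − E)²/E:
  (31 − 19.1981)²/19.1981 = 7.2551
  (6 − 17.8019)²/17.8019 = 7.8242
  (24 − 35.8019)²/35.8019 = 3.8904
  (45 − 33.1981)²/33.1981 = 4.1956
χ² = 7.2551 + 7.8242 + 3.8904 + 4.1956 = 23.165
df = (2−1)(2−1) = 1. Since 23.165 > 2.706, reject the null hypothesis of independence at α = 0.1.

23.165; reject H₀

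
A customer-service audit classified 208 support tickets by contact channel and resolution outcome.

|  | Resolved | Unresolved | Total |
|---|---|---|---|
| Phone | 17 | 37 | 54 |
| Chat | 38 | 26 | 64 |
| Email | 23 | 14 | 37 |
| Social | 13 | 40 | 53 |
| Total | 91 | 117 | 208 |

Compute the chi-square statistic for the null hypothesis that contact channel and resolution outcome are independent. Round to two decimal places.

Grand total N = 208.
Expected counts (row total × column total / N):
  Phone, Resolved: 54×91/208 = 23.625
  Phone, Unresolved: 54×117/208 = 30.375
  Chat, Resolved: 64×91/208 = 28.000
  Chat, Unresolved: 64×117/208 = 36.000
  Email, Resolved: 37×91/208 = 16.188
  Email, Unresolved: 37×117/208 = 20.812
  Social, Resolved: 53×91/208 = 23.188
  Social, Unresolved: 53×117/208 = 29.812
Contributions (O − E)²/E:
  (17 − 23.625)²/23.625 = 1.8578
  (37 − 30.375)²/30.375 = 1.4450
  (38 − 28.000)²/28.000 = 3.5714
  (26 − 36.000)²/36.000 = 2.7778
  (23 − 16.188)²/16.188 = 2.8665
  (14 − 20.812)²/20.812 = 2.2296
  (13 − 23.188)²/23.188 = 4.4763
  (40 − 29.812)²/29.812 = 3.4817
χ² = 1.8578 + 1.4450 + 3.5714 + 2.7778 + 2.8665 + 2.2296 + 4.4763 + 3.4817 = 22.71

22.71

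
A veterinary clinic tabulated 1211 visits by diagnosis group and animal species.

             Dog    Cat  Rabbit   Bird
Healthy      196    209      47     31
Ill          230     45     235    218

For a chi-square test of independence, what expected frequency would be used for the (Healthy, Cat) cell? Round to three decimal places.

101.306

Row total (Healthy) = 483; column total (Cat) = 254; grand total N = 1211.
Expected count = (row total × column total) / N = 483 × 254 / 1211 = 101.306.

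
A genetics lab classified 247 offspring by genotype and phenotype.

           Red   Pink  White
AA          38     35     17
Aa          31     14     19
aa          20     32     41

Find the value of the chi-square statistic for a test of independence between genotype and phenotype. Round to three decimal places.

21.934

Row totals: 90, 64, 93. Column totals: 89, 81, 77. Grand total N = 247.
Expected counts (row total × column total / N):
  AA, Red: 90×89/247 = 32.4291
  AA, Pink: 90×81/247 = 29.5142
  AA, White: 90×77/247 = 28.0567
  Aa, Red: 64×89/247 = 23.0607
  Aa, Pink: 64×81/247 = 20.9879
  Aa, White: 64×77/247 = 19.9514
  aa, Red: 93×89/247 = 33.5101
  aa, Pink: 93×81/247 = 30.4980
  aa, White: 93×77/247 = 28.9919
Contributions (O − E)²/E:
  (38 − 32.4291)²/32.4291 = 0.9570
  (35 − 29.5142)²/29.5142 = 1.0196
  (17 − 28.0567)²/28.0567 = 4.3573
  (31 − 23.0607)²/23.0607 = 2.7333
  (14 − 20.9879)²/20.9879 = 2.3266
  (19 − 19.9514)²/19.9514 = 0.0454
  (20 − 33.5101)²/33.5101 = 5.4468
  (32 − 30.4980)²/30.4980 = 0.0740
  (41 − 28.9919)²/28.9919 = 4.9736
χ² = 0.9570 + 1.0196 + 4.3573 + 2.7333 + 2.3266 + 0.0454 + 5.4468 + 0.0740 + 4.9736 = 21.934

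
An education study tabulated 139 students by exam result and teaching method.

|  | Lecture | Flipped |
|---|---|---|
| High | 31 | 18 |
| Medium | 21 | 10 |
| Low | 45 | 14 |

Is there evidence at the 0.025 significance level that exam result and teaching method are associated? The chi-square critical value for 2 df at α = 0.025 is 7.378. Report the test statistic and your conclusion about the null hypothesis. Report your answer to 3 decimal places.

Row totals: 49, 31, 59. Column totals: 97, 42. Grand total N = 139.
Expected counts (row total × column total / N):
  High, Lecture: 49×97/139 = 34.1942
  High, Flipped: 49×42/139 = 14.8058
  Medium, Lecture: 31×97/139 = 21.6331
  Medium, Flipped: 31×42/139 = 9.3669
  Low, Lecture: 59×97/139 = 41.1727
  Low, Flipped: 59×42/139 = 17.8273
Contributions (O − E)²/E:
  (31 − 34.1942)²/34.1942 = 0.2984
  (18 − 14.8058)²/14.8058 = 0.6891
  (21 − 21.6331)²/21.6331 = 0.0185
  (10 − 9.3669)²/9.3669 = 0.0428
  (45 − 41.1727)²/41.1727 = 0.3558
  (14 − 17.8273)²/17.8273 = 0.8217
χ² = 0.2984 + 0.6891 + 0.0185 + 0.0428 + 0.3558 + 0.8217 = 2.226
df = (3−1)(2−1) = 2. Since 2.226 < 7.378, fail to reject the null hypothesis of independence at α = 0.025.

2.226; fail to reject H₀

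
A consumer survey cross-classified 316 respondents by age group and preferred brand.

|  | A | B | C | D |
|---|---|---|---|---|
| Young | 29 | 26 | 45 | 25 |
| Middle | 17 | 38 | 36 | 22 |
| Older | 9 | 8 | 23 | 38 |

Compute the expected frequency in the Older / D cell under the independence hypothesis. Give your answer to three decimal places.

Row total (Older) = 78; column total (D) = 85; grand total N = 316.
Expected count = (row total × column total) / N = 78 × 85 / 316 = 20.981.

20.981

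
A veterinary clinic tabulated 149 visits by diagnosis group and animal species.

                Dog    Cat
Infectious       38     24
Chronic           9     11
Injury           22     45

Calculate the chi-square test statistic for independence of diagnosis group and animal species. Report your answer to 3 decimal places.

Row totals: 62, 20, 67. Column totals: 69, 80. Grand total N = 149.
Expected counts (row total × column total / N):
  Infectious, Dog: 62×69/149 = 28.7114
  Infectious, Cat: 62×80/149 = 33.2886
  Chronic, Dog: 20×69/149 = 9.2617
  Chronic, Cat: 20×80/149 = 10.7383
  Injury, Dog: 67×69/149 = 31.0268
  Injury, Cat: 67×80/149 = 35.9732
Contributions (O − E)²/E:
  (38 − 28.7114)²/28.7114 = 3.0050
  (24 − 33.2886)²/33.2886 = 2.5918
  (9 − 9.2617)²/9.2617 = 0.0074
  (11 − 10.7383)²/10.7383 = 0.0064
  (22 − 31.0268)²/31.0268 = 2.6262
  (45 − 35.9732)²/35.9732 = 2.2651
χ² = 3.0050 + 2.5918 + 0.0074 + 0.0064 + 2.6262 + 2.2651 = 10.502

10.502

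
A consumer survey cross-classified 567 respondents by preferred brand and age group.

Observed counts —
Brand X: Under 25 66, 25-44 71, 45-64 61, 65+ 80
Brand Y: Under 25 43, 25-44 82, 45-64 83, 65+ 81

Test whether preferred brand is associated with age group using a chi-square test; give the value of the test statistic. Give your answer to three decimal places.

Row totals: 278, 289. Column totals: 109, 153, 144, 161. Grand total N = 567.
Expected counts (row total × column total / N):
  Brand X, Under 25: 278×109/567 = 53.4427
  Brand X, 25-44: 278×153/567 = 75.0159
  Brand X, 45-64: 278×144/567 = 70.6032
  Brand X, 65+: 278×161/567 = 78.9383
  Brand Y, Under 25: 289×109/567 = 55.5573
  Brand Y, 25-44: 289×153/567 = 77.9841
  Brand Y, 45-64: 289×144/567 = 73.3968
  Brand Y, 65+: 289×161/567 = 82.0617
Contributions (O − E)²/E:
  (66 − 53.4427)²/53.4427 = 2.9506
  (71 − 75.0159)²/75.0159 = 0.2150
  (61 − 70.6032)²/70.6032 = 1.3062
  (80 − 78.9383)²/78.9383 = 0.0143
  (43 − 55.5573)²/55.5573 = 2.8383
  (82 − 77.9841)²/77.9841 = 0.2068
  (83 − 73.3968)²/73.3968 = 1.2565
  (81 − 82.0617)²/82.0617 = 0.0137
χ² = 2.9506 + 0.2150 + 1.3062 + 0.0143 + 2.8383 + 0.2068 + 1.2565 + 0.0137 = 8.801

8.801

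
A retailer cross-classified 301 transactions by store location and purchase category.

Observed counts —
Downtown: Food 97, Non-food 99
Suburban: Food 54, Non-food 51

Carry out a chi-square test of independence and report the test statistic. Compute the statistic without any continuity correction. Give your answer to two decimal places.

Row totals: 196, 105. Column totals: 151, 150. Grand total N = 301.
Expected counts (row total × column total / N):
  Downtown, Food: 196×151/301 = 98.326
  Downtown, Non-food: 196×150/301 = 97.674
  Suburban, Food: 105×151/301 = 52.674
  Suburban, Non-food: 105×150/301 = 52.326
Contributions (O − E)²/E:
  (97 − 98.326)²/98.326 = 0.0179
  (99 − 97.674)²/97.674 = 0.0180
  (54 − 52.674)²/52.674 = 0.0334
  (51 − 52.326)²/52.326 = 0.0336
χ² = 0.0179 + 0.0180 + 0.0334 + 0.0336 = 0.10

0.10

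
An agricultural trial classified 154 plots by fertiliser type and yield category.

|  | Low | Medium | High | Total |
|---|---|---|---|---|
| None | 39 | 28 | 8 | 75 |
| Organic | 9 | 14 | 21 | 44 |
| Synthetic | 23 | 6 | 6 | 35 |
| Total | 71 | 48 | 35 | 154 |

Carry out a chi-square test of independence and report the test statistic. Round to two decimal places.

Grand total N = 154.
Expected counts (row total × column total / N):
  None, Low: 75×71/154 = 34.578
  None, Medium: 75×48/154 = 23.377
  None, High: 75×35/154 = 17.045
  Organic, Low: 44×71/154 = 20.286
  Organic, Medium: 44×48/154 = 13.714
  Organic, High: 44×35/154 = 10.000
  Synthetic, Low: 35×71/154 = 16.136
  Synthetic, Medium: 35×48/154 = 10.909
  Synthetic, High: 35×35/154 = 7.955
Contributions (O − E)²/E:
  (39 − 34.578)²/34.578 = 0.5655
  (28 − 23.377)²/23.377 = 0.9142
  (8 − 17.045)²/17.045 = 4.7998
  (9 − 20.286)²/20.286 = 6.2789
  (14 − 13.714)²/13.714 = 0.0060
  (21 − 10.000)²/10.000 = 12.1000
  (23 − 16.136)²/16.136 = 2.9198
  (6 − 10.909)²/10.909 = 2.2090
  (6 − 7.955)²/7.955 = 0.4805
χ² = 0.5655 + 0.9142 + 4.7998 + 6.2789 + 0.0060 + 12.1000 + 2.9198 + 2.2090 + 0.4805 = 30.27

30.27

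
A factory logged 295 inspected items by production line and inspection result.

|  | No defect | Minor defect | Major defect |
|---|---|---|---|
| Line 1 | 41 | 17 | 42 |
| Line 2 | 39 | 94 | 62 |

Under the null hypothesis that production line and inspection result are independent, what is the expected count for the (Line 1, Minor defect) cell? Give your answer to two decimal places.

37.63

Row total (Line 1) = 100; column total (Minor defect) = 111; grand total N = 295.
Expected count = (row total × column total) / N = 100 × 111 / 295 = 37.63.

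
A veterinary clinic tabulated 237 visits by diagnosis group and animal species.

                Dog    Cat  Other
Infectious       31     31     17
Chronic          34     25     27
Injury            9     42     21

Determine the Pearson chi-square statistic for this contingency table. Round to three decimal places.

21.435

Row totals: 79, 86, 72. Column totals: 74, 98, 65. Grand total N = 237.
Expected counts (row total × column total / N):
  Infectious, Dog: 79×74/237 = 24.6667
  Infectious, Cat: 79×98/237 = 32.6667
  Infectious, Other: 79×65/237 = 21.6667
  Chronic, Dog: 86×74/237 = 26.8523
  Chronic, Cat: 86×98/237 = 35.5612
  Chronic, Other: 86×65/237 = 23.5865
  Injury, Dog: 72×74/237 = 22.4810
  Injury, Cat: 72×98/237 = 29.7722
  Injury, Other: 72×65/237 = 19.7468
Contributions (O − E)²/E:
  (31 − 24.6667)²/24.6667 = 1.6261
  (31 − 32.6667)²/32.6667 = 0.0850
  (17 − 21.6667)²/21.6667 = 1.0051
  (34 − 26.8523)²/26.8523 = 1.9026
  (25 − 35.5612)²/35.5612 = 3.1365
  (27 − 23.5865)²/23.5865 = 0.4940
  (9 − 22.4810)²/22.4810 = 8.0840
  (42 − 29.7722)²/29.7722 = 5.0221
  (21 − 19.7468)²/19.7468 = 0.0795
χ² = 1.6261 + 0.0850 + 1.0051 + 1.9026 + 3.1365 + 0.4940 + 8.0840 + 5.0221 + 0.0795 = 21.435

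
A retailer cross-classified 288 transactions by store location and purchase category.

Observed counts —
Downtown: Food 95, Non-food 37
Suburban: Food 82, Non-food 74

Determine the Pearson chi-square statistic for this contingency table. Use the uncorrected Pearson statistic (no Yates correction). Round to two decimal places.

11.37

Row totals: 132, 156. Column totals: 177, 111. Grand total N = 288.
Expected counts (row total × column total / N):
  Downtown, Food: 132×177/288 = 81.125
  Downtown, Non-food: 132×111/288 = 50.875
  Suburban, Food: 156×177/288 = 95.875
  Suburban, Non-food: 156×111/288 = 60.125
Contributions (O − E)²/E:
  (95 − 81.125)²/81.125 = 2.3731
  (37 − 50.875)²/50.875 = 3.7841
  (82 − 95.875)²/95.875 = 2.0080
  (74 − 60.125)²/60.125 = 3.2019
χ² = 2.3731 + 3.7841 + 2.0080 + 3.2019 = 11.37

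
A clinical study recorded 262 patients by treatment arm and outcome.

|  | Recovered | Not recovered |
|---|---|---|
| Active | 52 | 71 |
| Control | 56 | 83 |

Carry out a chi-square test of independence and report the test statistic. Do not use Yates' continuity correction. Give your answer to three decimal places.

Row totals: 123, 139. Column totals: 108, 154. Grand total N = 262.
Expected counts (row total × column total / N):
  Active, Recovered: 123×108/262 = 50.7023
  Active, Not recovered: 123×154/262 = 72.2977
  Control, Recovered: 139×108/262 = 57.2977
  Control, Not recovered: 139×154/262 = 81.7023
Contributions (O − E)²/E:
  (52 − 50.7023)²/50.7023 = 0.0332
  (71 − 72.2977)²/72.2977 = 0.0233
  (56 − 57.2977)²/57.2977 = 0.0294
  (83 − 81.7023)²/81.7023 = 0.0206
χ² = 0.0332 + 0.0233 + 0.0294 + 0.0206 = 0.107

0.107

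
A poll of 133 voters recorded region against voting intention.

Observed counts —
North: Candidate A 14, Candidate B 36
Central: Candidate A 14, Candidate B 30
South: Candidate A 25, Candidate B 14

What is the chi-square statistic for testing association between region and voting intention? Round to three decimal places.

Row totals: 50, 44, 39. Column totals: 53, 80. Grand total N = 133.
Expected counts (row total × column total / N):
  North, Candidate A: 50×53/133 = 19.9248
  North, Candidate B: 50×80/133 = 30.0752
  Central, Candidate A: 44×53/133 = 17.5338
  Central, Candidate B: 44×80/133 = 26.4662
  South, Candidate A: 39×53/133 = 15.5414
  South, Candidate B: 39×80/133 = 23.4586
Contributions (O − E)²/E:
  (14 − 19.9248)²/19.9248 = 1.7618
  (36 − 30.0752)²/30.0752 = 1.1672
  (14 − 17.5338)²/17.5338 = 0.7122
  (30 − 26.4662)²/26.4662 = 0.4718
  (25 − 15.5414)²/15.5414 = 5.7566
  (14 − 23.4586)²/23.4586 = 3.8137
χ² = 1.7618 + 1.1672 + 0.7122 + 0.4718 + 5.7566 + 3.8137 = 13.683

13.683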